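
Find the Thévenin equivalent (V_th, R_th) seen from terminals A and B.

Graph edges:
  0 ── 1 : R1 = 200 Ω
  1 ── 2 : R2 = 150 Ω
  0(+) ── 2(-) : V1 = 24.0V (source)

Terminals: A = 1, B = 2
Step 1 — V_th is the open-circuit voltage V_A - V_B (nothing connected across the terminals).
Nodal analysis, taking node 2 as the 0 V reference.
Source V1 fixes V_0 = 24 V.
KCL at each unknown node (sum of currents leaving = 0; resistances in Ω):
  Node 1: (V_1 - 24)/200 + (V_1 - 0)/150 = 0
Collecting terms: 0.01167 × V_1 = 0.12  =>  V_1 = 10.29 V
V_th = V_1 - V_2 = 10.29 - 0 = 10.29 V
Step 2 — R_th: zero the source — replace V1 by a short circuit (node 2 merges into node 0) — and find the resistance seen between A (node 1) and B (node 0).
Reduce the network between node 1 (A) and node 0 (B) by series/parallel combination:
  Rp1 = R1 ‖ R2 (parallel, both between nodes 0 and 1) = 1/(1/200 + 1/150) = 85.71 Ω
R_th = 85.71 Ω

Final answer: V_th = 10.29 V, R_th = 85.71 Ω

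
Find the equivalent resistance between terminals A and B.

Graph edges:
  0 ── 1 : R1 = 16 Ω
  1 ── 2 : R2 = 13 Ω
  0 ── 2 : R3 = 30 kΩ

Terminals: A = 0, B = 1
Reduce the network between node 0 (A) and node 1 (B) by series/parallel combination:
  Rs1 = R3 + R2 (series, joined only at node 2) = 30000 + 13 = 30010 Ω
  Rp1 = R1 ‖ Rs1 (parallel, both between nodes 0 and 1) = 1/(1/16 + 1/30010) = 15.99 Ω
R_eq = 15.99 Ω

Final answer: 15.99 Ω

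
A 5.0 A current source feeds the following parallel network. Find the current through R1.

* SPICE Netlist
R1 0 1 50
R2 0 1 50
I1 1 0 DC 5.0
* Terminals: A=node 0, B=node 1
All resistors sit directly between nodes 0 and 1, so they are in parallel and share one voltage V; the full source current 5 A splits among them.
1/R_par = 1/50 + 1/50 = 0.04 S  =>  R_par = 25 Ω
V = I × R_par = 5 × 25 = 125 V
I_R1 = V/R1 = 125/50 = 2.5 A

Final answer: 2.5 A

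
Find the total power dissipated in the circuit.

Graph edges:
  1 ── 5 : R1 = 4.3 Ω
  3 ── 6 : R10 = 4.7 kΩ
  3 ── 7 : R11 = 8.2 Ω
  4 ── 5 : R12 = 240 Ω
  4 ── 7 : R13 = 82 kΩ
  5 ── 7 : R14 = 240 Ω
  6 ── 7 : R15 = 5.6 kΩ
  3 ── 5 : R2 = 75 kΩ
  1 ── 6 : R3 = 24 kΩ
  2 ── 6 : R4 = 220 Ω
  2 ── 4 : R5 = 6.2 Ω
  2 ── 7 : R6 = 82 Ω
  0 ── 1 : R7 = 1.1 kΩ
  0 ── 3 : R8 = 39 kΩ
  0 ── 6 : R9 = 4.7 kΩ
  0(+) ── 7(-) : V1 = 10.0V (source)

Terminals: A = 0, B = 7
Nodal analysis, taking node 7 as the 0 V reference.
Source V1 fixes V_0 = 10 V.
KCL at each unknown node (sum of currents leaving = 0; resistances in Ω):
  Node 1: (V_1 - V_5)/4.3 + (V_1 - V_6)/24000 + (V_1 - 10)/1100 = 0
  Node 2: (V_2 - V_6)/220 + (V_2 - V_4)/6.2 + (V_2 - 0)/82 = 0
  Node 3: (V_3 - V_5)/75000 + (V_3 - 10)/39000 + (V_3 - V_6)/4700 + (V_3 - 0)/8.2 = 0
  Node 4: (V_4 - V_2)/6.2 + (V_4 - V_5)/240 + (V_4 - 0)/82000 = 0
  Node 5: (V_5 - V_1)/4.3 + (V_5 - V_3)/75000 + (V_5 - V_4)/240 + (V_5 - 0)/240 = 0
  Node 6: (V_6 - V_1)/24000 + (V_6 - V_2)/220 + (V_6 - 10)/4700 + (V_6 - V_3)/4700 + (V_6 - 0)/5600 = 0
Collecting terms (coefficients in siemens):
  0.2335·V_1 - 0.2326·V_5 - 0.00004167·V_6 = 0.009091
  0.178·V_2 - 0.1613·V_4 - 0.004545·V_6 = 0
  0.1222·V_3 - 0.00001333·V_5 - 0.0002128·V_6 = 0.0002564
  0.1655·V_4 - 0.1613·V_2 - 0.004167·V_5 = 0
  0.2409·V_5 - 0.2326·V_1 - 0.00001333·V_3 - 0.004167·V_4 = 0
  0.005191·V_6 - 0.00004167·V_1 - 0.004545·V_2 - 0.0002128·V_3 = 0.002128
Solving these 6 simultaneous equations (Gaussian elimination) gives:
  V_1 = 1.197 V, V_2 = 0.3939 V, V_3 = 0.003556 V, V_4 = 0.4132 V
  V_5 = 1.163 V, V_6 = 0.7645 V
Power in each resistor, P = (ΔV)²/R:
  P_R1 = (1.197 - 1.163)²/4.3 = 0.0002741 W
  P_R2 = (0.003556 - 1.163)²/75000 = 0.00001792 W
  P_R3 = (1.197 - 0.7645)²/24000 = 0.000007803 W
  P_R4 = (0.3939 - 0.7645)²/220 = 0.0006243 W
  P_R5 = (0.3939 - 0.4132)²/6.2 = 0.0000603 W
  P_R6 = (0.3939 - 0)²/82 = 0.001892 W
  P_R7 = (10 - 1.197)²/1100 = 0.07044 W
  P_R8 = (10 - 0.003556)²/39000 = 0.002562 W
  P_R9 = (10 - 0.7645)²/4700 = 0.01815 W
  P_R10 = (0.003556 - 0.7645)²/4700 = 0.0001232 W
  P_R11 = (0.003556 - 0)²/8.2 = 0.000001542 W
  P_R12 = (0.4132 - 1.163)²/240 = 0.002342 W
  P_R13 = (0.4132 - 0)²/82000 = 0.000002082 W
  P_R14 = (1.163 - 0)²/240 = 0.005635 W
  P_R15 = (0.7645 - 0)²/5600 = 0.0001044 W
P_total = P_R1 + P_R2 + P_R3 + P_R4 + P_R5 + P_R6 + P_R7 + P_R8 + P_R9 + P_R10 + P_R11 + P_R12 + P_R13 + P_R14 + P_R15 = 0.1022 W

Final answer: 0.1022 W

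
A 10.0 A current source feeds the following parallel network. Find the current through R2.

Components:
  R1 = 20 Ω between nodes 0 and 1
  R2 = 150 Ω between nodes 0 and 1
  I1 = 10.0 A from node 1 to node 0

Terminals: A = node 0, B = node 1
All resistors sit directly between nodes 0 and 1, so they are in parallel and share one voltage V; the full source current 10 A splits among them.
1/R_par = 1/20 + 1/150 = 0.05667 S  =>  R_par = 17.65 Ω
V = I × R_par = 10 × 17.65 = 176.5 V
I_R2 = V/R2 = 176.5/150 = 1.176 A

Final answer: 1.176 A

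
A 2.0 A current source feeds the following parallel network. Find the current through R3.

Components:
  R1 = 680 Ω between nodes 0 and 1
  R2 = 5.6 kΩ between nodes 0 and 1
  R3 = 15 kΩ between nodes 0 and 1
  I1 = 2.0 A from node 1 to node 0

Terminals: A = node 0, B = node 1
All resistors sit directly between nodes 0 and 1, so they are in parallel and share one voltage V; the full source current 2 A splits among them.
1/R_par = 1/680 + 1/5600 + 1/15000 = 0.001716 S  =>  R_par = 582.8 Ω
V = I × R_par = 2 × 582.8 = 1166 V
I_R3 = V/R3 = 1166/15000 = 0.07771 A

Final answer: 0.07771 A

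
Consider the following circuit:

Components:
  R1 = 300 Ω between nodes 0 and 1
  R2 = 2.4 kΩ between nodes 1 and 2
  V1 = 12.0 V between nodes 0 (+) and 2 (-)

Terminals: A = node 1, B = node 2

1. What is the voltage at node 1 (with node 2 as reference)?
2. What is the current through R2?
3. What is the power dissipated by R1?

Nodal analysis, taking node 2 as the 0 V reference.
Source V1 fixes V_0 = 12 V.
KCL at each unknown node (sum of currents leaving = 0; resistances in Ω):
  Node 1: (V_1 - 12)/300 + (V_1 - 0)/2400 = 0
Collecting terms: 0.00375 × V_1 = 0.04  =>  V_1 = 10.67 V
Part 1:
  Read off the nodal solution: V_1 = 10.67 V
Part 2:
  I_R2 = (V_1 - V_2)/R2 = (10.67 - 0)/2400 = 0.004444 A
  Magnitude: I_R2 = 0.004444 A
Part 3:
  I_R1 = (V_0 - V_1)/R1 = (12 - 10.67)/300 = 0.004444 A
  P_R1 = I_R1² × R1 = (0.004444)² × 300 = 0.005926 W

Final answers:
1. V_1 = 10.67 V
2. I_R2 = 0.004444 A
3. P_R1 = 0.005926 W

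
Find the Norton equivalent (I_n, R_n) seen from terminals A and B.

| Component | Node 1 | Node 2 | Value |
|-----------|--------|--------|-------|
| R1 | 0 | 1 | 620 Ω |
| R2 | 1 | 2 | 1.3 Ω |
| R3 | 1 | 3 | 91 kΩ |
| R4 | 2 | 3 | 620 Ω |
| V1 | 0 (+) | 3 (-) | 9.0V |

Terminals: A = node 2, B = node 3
Find the Thévenin equivalent first; then I_n = V_th/R_th and R_n = R_th.
Step 1 — V_th is the open-circuit voltage V_A - V_B (nothing connected across the terminals).
Nodal analysis, taking node 3 as the 0 V reference.
Source V1 fixes V_0 = 9 V.
KCL at each unknown node (sum of currents leaving = 0; resistances in Ω):
  Node 1: (V_1 - 9)/620 + (V_1 - V_2)/1.3 + (V_1 - 0)/91000 = 0
  Node 2: (V_2 - V_1)/1.3 + (V_2 - 0)/620 = 0
Collecting terms (coefficients in siemens):
  0.7709·V_1 - 0.7692·V_2 = 0.01452
  0.7708·V_2 - 0.7692·V_1 = 0
Determinant D = (0.7709)(0.7708) - (-0.7692)(-0.7692) = 0.002492
V_1 = [(0.01452)(0.7708) - (-0.7692)(0)]/D = 4.489 V
V_2 = [(0.7709)(0) - (0.01452)(-0.7692)]/D = 4.48 V
V_th = V_2 - V_3 = 4.48 - 0 = 4.48 V
Step 2 — R_th: zero the source — replace V1 by a short circuit (node 3 merges into node 0) — and find the resistance seen between A (node 2) and B (node 0).
Reduce the network between node 2 (A) and node 0 (B) by series/parallel combination:
  Rp1 = R1 ‖ R3 (parallel, both between nodes 0 and 1) = 1/(1/620 + 1/91000) = 615.8 Ω
  Rs1 = R2 + Rp1 (series, joined only at node 1) = 1.3 + 615.8 = 617.1 Ω
  Rp2 = R4 ‖ Rs1 (parallel, both between nodes 0 and 2) = 1/(1/620 + 1/617.1) = 309.3 Ω
R_th = 309.3 Ω
I_n = V_th/R_th = 4.48/309.3 = 0.01449 A, and R_n = R_th = 309.3 Ω

Final answer: I_n = 0.01449 A, R_n = 309.3 Ω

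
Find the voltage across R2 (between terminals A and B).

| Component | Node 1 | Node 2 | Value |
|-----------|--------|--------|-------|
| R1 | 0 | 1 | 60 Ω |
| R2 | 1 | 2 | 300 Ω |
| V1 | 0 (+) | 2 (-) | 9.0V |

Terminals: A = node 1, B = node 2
R1 and R2 are in series across V1 (node 0 → node 1 → node 2), and the output A–B is taken across R2, so this is a voltage divider.
Series current: I = V1/(R1 + R2) = 9/(60 + 300) = 9/360 = 0.025 A
V_R2 = I × R2 = V1 × R2/(R1 + R2) = 9 × 300/360 = 7.5 V

Final answer: 7.5 V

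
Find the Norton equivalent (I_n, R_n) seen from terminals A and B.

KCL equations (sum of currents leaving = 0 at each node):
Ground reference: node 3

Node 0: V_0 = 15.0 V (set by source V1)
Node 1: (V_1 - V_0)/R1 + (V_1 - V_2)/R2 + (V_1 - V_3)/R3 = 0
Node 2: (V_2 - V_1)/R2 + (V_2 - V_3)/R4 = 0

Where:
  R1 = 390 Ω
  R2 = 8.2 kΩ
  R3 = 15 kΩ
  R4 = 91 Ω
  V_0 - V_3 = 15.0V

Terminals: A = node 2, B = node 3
Find the Thévenin equivalent first; then I_n = V_th/R_th and R_n = R_th.
Step 1 — V_th is the open-circuit voltage V_A - V_B (nothing connected across the terminals).
Nodal analysis, taking node 3 as the 0 V reference.
Source V1 fixes V_0 = 15 V.
KCL at each unknown node (sum of currents leaving = 0; resistances in Ω):
  Node 1: (V_1 - 15)/390 + (V_1 - V_2)/8200 + (V_1 - 0)/15000 = 0
  Node 2: (V_2 - V_1)/8200 + (V_2 - 0)/91 = 0
Collecting terms (coefficients in siemens):
  0.002753·V_1 - 0.000122·V_2 = 0.03846
  0.01111·V_2 - 0.000122·V_1 = 0
Determinant D = (0.002753)(0.01111) - (-0.000122)(-0.000122) = 0.00003057
V_1 = [(0.03846)(0.01111) - (-0.000122)(0)]/D = 13.98 V
V_2 = [(0.002753)(0) - (0.03846)(-0.000122)]/D = 0.1534 V
V_th = V_2 - V_3 = 0.1534 - 0 = 0.1534 V
Step 2 — R_th: zero the source — replace V1 by a short circuit (node 3 merges into node 0) — and find the resistance seen between A (node 2) and B (node 0).
Reduce the network between node 2 (A) and node 0 (B) by series/parallel combination:
  Rp1 = R1 ‖ R3 (parallel, both between nodes 0 and 1) = 1/(1/390 + 1/15000) = 380.1 Ω
  Rs1 = R2 + Rp1 (series, joined only at node 1) = 8200 + 380.1 = 8580 Ω
  Rp2 = R4 ‖ Rs1 (parallel, both between nodes 0 and 2) = 1/(1/91 + 1/8580) = 90.04 Ω
R_th = 90.04 Ω
I_n = V_th/R_th = 0.1534/90.04 = 0.001704 A, and R_n = R_th = 90.04 Ω

Final answer: I_n = 0.001704 A, R_n = 90.04 Ω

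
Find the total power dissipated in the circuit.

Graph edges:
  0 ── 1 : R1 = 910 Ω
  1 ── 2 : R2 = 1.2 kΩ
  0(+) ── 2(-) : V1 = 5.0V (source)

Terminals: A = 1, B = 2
Nodal analysis, taking node 2 as the 0 V reference.
Source V1 fixes V_0 = 5 V.
KCL at each unknown node (sum of currents leaving = 0; resistances in Ω):
  Node 1: (V_1 - 5)/910 + (V_1 - 0)/1200 = 0
Collecting terms: 0.001932 × V_1 = 0.005495  =>  V_1 = 2.844 V
Power in each resistor, P = (ΔV)²/R:
  P_R1 = (5 - 2.844)²/910 = 0.00511 W
  P_R2 = (2.844 - 0)²/1200 = 0.006738 W
P_total = P_R1 + P_R2 = 0.01185 W

Final answer: 0.01185 W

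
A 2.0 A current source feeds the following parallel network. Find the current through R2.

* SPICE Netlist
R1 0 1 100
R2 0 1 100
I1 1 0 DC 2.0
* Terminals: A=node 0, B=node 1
All resistors sit directly between nodes 0 and 1, so they are in parallel and share one voltage V; the full source current 2 A splits among them.
1/R_par = 1/100 + 1/100 = 0.02 S  =>  R_par = 50 Ω
V = I × R_par = 2 × 50 = 100 V
I_R2 = V/R2 = 100/100 = 1 A

Final answer: 1 A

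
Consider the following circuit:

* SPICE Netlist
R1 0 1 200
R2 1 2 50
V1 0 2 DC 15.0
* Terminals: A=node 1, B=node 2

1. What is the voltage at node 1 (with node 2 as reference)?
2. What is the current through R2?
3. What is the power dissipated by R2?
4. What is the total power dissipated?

Nodal analysis, taking node 2 as the 0 V reference.
Source V1 fixes V_0 = 15 V.
KCL at each unknown node (sum of currents leaving = 0; resistances in Ω):
  Node 1: (V_1 - 15)/200 + (V_1 - 0)/50 = 0
Collecting terms: 0.025 × V_1 = 0.075  =>  V_1 = 3 V
Part 1:
  Read off the nodal solution: V_1 = 3 V
Part 2:
  I_R2 = (V_1 - V_2)/R2 = (3 - 0)/50 = 0.06 A
  Magnitude: I_R2 = 0.06 A
Part 3:
  I_R2 = (V_1 - V_2)/R2 = (3 - 0)/50 = 0.06 A
  P_R2 = I_R2² × R2 = (0.06)² × 50 = 0.18 W
Part 4:
  Power in each resistor, P = (ΔV)²/R:
    P_R1 = (15 - 3)²/200 = 0.72 W
    P_R2 = (3 - 0)²/50 = 0.18 W
  P_total = P_R1 + P_R2 = 0.9 W

Final answers:
1. V_1 = 3 V
2. I_R2 = 0.06 A
3. P_R2 = 0.18 W
4. P_total = 0.9 W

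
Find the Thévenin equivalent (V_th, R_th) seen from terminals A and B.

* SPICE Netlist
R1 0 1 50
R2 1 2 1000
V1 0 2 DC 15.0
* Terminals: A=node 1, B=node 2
Step 1 — V_th is the open-circuit voltage V_A - V_B (nothing connected across the terminals).
Nodal analysis, taking node 2 as the 0 V reference.
Source V1 fixes V_0 = 15 V.
KCL at each unknown node (sum of currents leaving = 0; resistances in Ω):
  Node 1: (V_1 - 15)/50 + (V_1 - 0)/1000 = 0
Collecting terms: 0.021 × V_1 = 0.3  =>  V_1 = 14.29 V
V_th = V_1 - V_2 = 14.29 - 0 = 14.29 V
Step 2 — R_th: zero the source — replace V1 by a short circuit (node 2 merges into node 0) — and find the resistance seen between A (node 1) and B (node 0).
Reduce the network between node 1 (A) and node 0 (B) by series/parallel combination:
  Rp1 = R1 ‖ R2 (parallel, both between nodes 0 and 1) = 1/(1/50 + 1/1000) = 47.62 Ω
R_th = 47.62 Ω

Final answer: V_th = 14.29 V, R_th = 47.62 Ω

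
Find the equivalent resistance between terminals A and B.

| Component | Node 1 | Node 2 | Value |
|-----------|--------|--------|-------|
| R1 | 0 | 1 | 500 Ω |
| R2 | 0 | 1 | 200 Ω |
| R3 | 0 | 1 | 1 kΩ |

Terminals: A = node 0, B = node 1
Reduce the network between node 0 (A) and node 1 (B) by series/parallel combination:
  Rp1 = R1 ‖ R2 ‖ R3 (parallel, all between nodes 0 and 1) = 1/(1/500 + 1/200 + 1/1000) = 125 Ω
R_eq = 125 Ω

Final answer: 125 Ω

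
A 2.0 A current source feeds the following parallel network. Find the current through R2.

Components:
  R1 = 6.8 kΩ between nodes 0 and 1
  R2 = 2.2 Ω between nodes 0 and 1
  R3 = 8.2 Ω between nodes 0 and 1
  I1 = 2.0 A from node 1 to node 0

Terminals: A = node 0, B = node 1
All resistors sit directly between nodes 0 and 1, so they are in parallel and share one voltage V; the full source current 2 A splits among them.
1/R_par = 1/6800 + 1/2.2 + 1/8.2 = 0.5766 S  =>  R_par = 1.734 Ω
V = I × R_par = 2 × 1.734 = 3.468 V
I_R2 = V/R2 = 3.468/2.2 = 1.577 A

Final answer: 1.577 A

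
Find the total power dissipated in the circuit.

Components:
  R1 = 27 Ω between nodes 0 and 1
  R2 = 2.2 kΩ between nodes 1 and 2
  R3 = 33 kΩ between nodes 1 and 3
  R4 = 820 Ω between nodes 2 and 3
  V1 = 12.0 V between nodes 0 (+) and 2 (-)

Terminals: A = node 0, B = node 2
Nodal analysis, taking node 2 as the 0 V reference.
Source V1 fixes V_0 = 12 V.
KCL at each unknown node (sum of currents leaving = 0; resistances in Ω):
  Node 1: (V_1 - 12)/27 + (V_1 - 0)/2200 + (V_1 - V_3)/33000 = 0
  Node 3: (V_3 - V_1)/33000 + (V_3 - 0)/820 = 0
Collecting terms (coefficients in siemens):
  0.03752·V_1 - 0.0000303·V_3 = 0.4444
  0.00125·V_3 - 0.0000303·V_1 = 0
Determinant D = (0.03752)(0.00125) - (-0.0000303)(-0.0000303) = 0.00004689
V_1 = [(0.4444)(0.00125) - (-0.0000303)(0)]/D = 11.85 V
V_3 = [(0.03752)(0) - (0.4444)(-0.0000303)]/D = 0.2872 V
Power in each resistor, P = (ΔV)²/R:
  P_R1 = (12 - 11.85)²/27 = 0.0008879 W
  P_R2 = (11.85 - 0)²/2200 = 0.06378 W
  P_R3 = (11.85 - 0.2872)²/33000 = 0.004048 W
  P_R4 = (0 - 0.2872)²/820 = 0.0001006 W
P_total = P_R1 + P_R2 + P_R3 + P_R4 = 0.06881 W

Final answer: 0.06881 W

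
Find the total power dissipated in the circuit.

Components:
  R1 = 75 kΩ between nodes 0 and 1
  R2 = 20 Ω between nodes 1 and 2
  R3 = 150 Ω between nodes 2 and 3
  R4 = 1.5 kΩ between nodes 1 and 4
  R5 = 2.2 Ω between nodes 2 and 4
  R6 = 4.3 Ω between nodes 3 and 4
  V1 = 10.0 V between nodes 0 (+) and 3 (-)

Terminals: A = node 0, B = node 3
Nodal analysis, taking node 3 as the 0 V reference.
Source V1 fixes V_0 = 10 V.
KCL at each unknown node (sum of currents leaving = 0; resistances in Ω):
  Node 1: (V_1 - 10)/75000 + (V_1 - V_2)/20 + (V_1 - V_4)/1500 = 0
  Node 2: (V_2 - V_1)/20 + (V_2 - 0)/150 + (V_2 - V_4)/2.2 = 0
  Node 4: (V_4 - V_1)/1500 + (V_4 - V_2)/2.2 + (V_4 - 0)/4.3 = 0
Collecting terms (coefficients in siemens):
  0.05068·V_1 - 0.05·V_2 - 0.0006667·V_4 = 0.0001333
  0.5112·V_2 - 0.05·V_1 - 0.4545·V_4 = 0
  0.6878·V_4 - 0.0006667·V_1 - 0.4545·V_2 = 0
Solving these 3 simultaneous equations (Gaussian elimination) gives:
  V_1 = 0.003453 V, V_2 = 0.0008263 V, V_4 = 0.0005494 V
Power in each resistor, P = (ΔV)²/R:
  P_R1 = (10 - 0.003453)²/75000 = 0.001332 W
  P_R2 = (0.003453 - 0.0008263)²/20 = 0.0000003451 W
  P_R3 = (0.0008263 - 0)²/150 = 0.000000004552 W
  P_R4 = (0.003453 - 0.0005494)²/1500 = 0.000000005622 W
  P_R5 = (0.0008263 - 0.0005494)²/2.2 = 0.00000003484 W
  P_R6 = (0 - 0.0005494)²/4.3 = 0.00000007021 W
P_total = P_R1 + P_R2 + P_R3 + P_R4 + P_R5 + P_R6 = 0.001333 W

Final answer: 0.001333 W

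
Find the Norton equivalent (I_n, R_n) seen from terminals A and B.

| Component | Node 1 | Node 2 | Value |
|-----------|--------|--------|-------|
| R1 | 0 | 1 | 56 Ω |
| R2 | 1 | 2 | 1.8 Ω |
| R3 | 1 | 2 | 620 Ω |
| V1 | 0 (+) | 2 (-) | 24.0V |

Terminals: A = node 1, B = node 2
Find the Thévenin equivalent first; then I_n = V_th/R_th and R_n = R_th.
Step 1 — V_th is the open-circuit voltage V_A - V_B (nothing connected across the terminals).
Nodal analysis, taking node 2 as the 0 V reference.
Source V1 fixes V_0 = 24 V.
KCL at each unknown node (sum of currents leaving = 0; resistances in Ω):
  Node 1: (V_1 - 24)/56 + (V_1 - 0)/1.8 + (V_1 - 0)/620 = 0
Collecting terms: 0.575 × V_1 = 0.4286  =>  V_1 = 0.7453 V
V_th = V_1 - V_2 = 0.7453 - 0 = 0.7453 V
Step 2 — R_th: zero the source — replace V1 by a short circuit (node 2 merges into node 0) — and find the resistance seen between A (node 1) and B (node 0).
Reduce the network between node 1 (A) and node 0 (B) by series/parallel combination:
  Rp1 = R1 ‖ R2 ‖ R3 (parallel, all between nodes 0 and 1) = 1/(1/56 + 1/1.8 + 1/620) = 1.739 Ω
R_th = 1.739 Ω
I_n = V_th/R_th = 0.7453/1.739 = 0.4286 A, and R_n = R_th = 1.739 Ω

Final answer: I_n = 0.4286 A, R_n = 1.739 Ω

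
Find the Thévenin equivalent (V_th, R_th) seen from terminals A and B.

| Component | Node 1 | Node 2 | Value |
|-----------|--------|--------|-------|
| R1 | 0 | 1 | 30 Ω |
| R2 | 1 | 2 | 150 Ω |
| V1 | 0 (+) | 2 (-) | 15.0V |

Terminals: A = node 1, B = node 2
Step 1 — V_th is the open-circuit voltage V_A - V_B (nothing connected across the terminals).
Nodal analysis, taking node 2 as the 0 V reference.
Source V1 fixes V_0 = 15 V.
KCL at each unknown node (sum of currents leaving = 0; resistances in Ω):
  Node 1: (V_1 - 15)/30 + (V_1 - 0)/150 = 0
Collecting terms: 0.04 × V_1 = 0.5  =>  V_1 = 12.5 V
V_th = V_1 - V_2 = 12.5 - 0 = 12.5 V
Step 2 — R_th: zero the source — replace V1 by a short circuit (node 2 merges into node 0) — and find the resistance seen between A (node 1) and B (node 0).
Reduce the network between node 1 (A) and node 0 (B) by series/parallel combination:
  Rp1 = R1 ‖ R2 (parallel, both between nodes 0 and 1) = 1/(1/30 + 1/150) = 25 Ω
R_th = 25 Ω

Final answer: V_th = 12.5 V, R_th = 25 Ω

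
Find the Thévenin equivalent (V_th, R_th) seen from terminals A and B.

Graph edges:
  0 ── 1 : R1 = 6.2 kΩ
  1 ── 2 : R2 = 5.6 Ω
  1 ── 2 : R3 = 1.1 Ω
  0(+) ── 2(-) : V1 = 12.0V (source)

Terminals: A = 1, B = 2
Step 1 — V_th is the open-circuit voltage V_A - V_B (nothing connected across the terminals).
Nodal analysis, taking node 2 as the 0 V reference.
Source V1 fixes V_0 = 12 V.
KCL at each unknown node (sum of currents leaving = 0; resistances in Ω):
  Node 1: (V_1 - 12)/6200 + (V_1 - 0)/5.6 + (V_1 - 0)/1.1 = 0
Collecting terms: 1.088 × V_1 = 0.001935  =>  V_1 = 0.001779 V
V_th = V_1 - V_2 = 0.001779 - 0 = 0.001779 V
Step 2 — R_th: zero the source — replace V1 by a short circuit (node 2 merges into node 0) — and find the resistance seen between A (node 1) and B (node 0).
Reduce the network between node 1 (A) and node 0 (B) by series/parallel combination:
  Rp1 = R1 ‖ R2 ‖ R3 (parallel, all between nodes 0 and 1) = 1/(1/6200 + 1/5.6 + 1/1.1) = 0.9193 Ω
R_th = 0.9193 Ω

Final answer: V_th = 0.001779 V, R_th = 0.9193 Ω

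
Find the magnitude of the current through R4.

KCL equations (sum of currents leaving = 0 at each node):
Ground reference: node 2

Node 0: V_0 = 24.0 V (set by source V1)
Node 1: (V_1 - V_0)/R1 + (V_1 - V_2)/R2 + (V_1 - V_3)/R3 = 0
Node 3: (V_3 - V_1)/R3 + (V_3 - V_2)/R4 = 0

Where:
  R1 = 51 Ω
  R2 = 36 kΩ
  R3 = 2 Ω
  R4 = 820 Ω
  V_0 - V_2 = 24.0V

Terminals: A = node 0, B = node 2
Nodal analysis, taking node 2 as the 0 V reference.
Source V1 fixes V_0 = 24 V.
KCL at each unknown node (sum of currents leaving = 0; resistances in Ω):
  Node 1: (V_1 - 24)/51 + (V_1 - 0)/36000 + (V_1 - V_3)/2 = 0
  Node 3: (V_3 - V_1)/2 + (V_3 - 0)/820 = 0
Collecting terms (coefficients in siemens):
  0.5196·V_1 - 0.5·V_3 = 0.4706
  0.5012·V_3 - 0.5·V_1 = 0
Determinant D = (0.5196)(0.5012) - (-0.5)(-0.5) = 0.01045
V_1 = [(0.4706)(0.5012) - (-0.5)(0)]/D = 22.57 V
V_3 = [(0.5196)(0) - (0.4706)(-0.5)]/D = 22.51 V
I_R4 = (V_2 - V_3)/R4 = (0 - 22.51)/820 = -0.02745 A
|I_R4| = 0.02745 A

Final answer: |I_R4| = 0.02745 A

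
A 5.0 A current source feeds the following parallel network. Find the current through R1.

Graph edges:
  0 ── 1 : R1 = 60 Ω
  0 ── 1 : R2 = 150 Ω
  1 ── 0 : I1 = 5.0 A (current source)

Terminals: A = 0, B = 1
All resistors sit directly between nodes 0 and 1, so they are in parallel and share one voltage V; the full source current 5 A splits among them.
1/R_par = 1/60 + 1/150 = 0.02333 S  =>  R_par = 42.86 Ω
V = I × R_par = 5 × 42.86 = 214.3 V
I_R1 = V/R1 = 214.3/60 = 3.571 A

Final answer: 3.571 A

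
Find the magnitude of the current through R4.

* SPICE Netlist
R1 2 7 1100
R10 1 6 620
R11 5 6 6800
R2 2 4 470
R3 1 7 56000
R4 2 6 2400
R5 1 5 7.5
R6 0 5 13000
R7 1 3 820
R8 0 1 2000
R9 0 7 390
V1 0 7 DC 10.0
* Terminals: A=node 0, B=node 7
Nodal analysis, taking node 7 as the 0 V reference.
Source V1 fixes V_0 = 10 V.
KCL at each unknown node (sum of currents leaving = 0; resistances in Ω):
  Node 1: (V_1 - 0)/56000 + (V_1 - V_5)/7.5 + (V_1 - V_3)/820 + (V_1 - 10)/2000 + (V_1 - V_6)/620 = 0
  Node 2: (V_2 - 0)/1100 + (V_2 - V_4)/470 + (V_2 - V_6)/2400 = 0
  Node 3: (V_3 - V_1)/820 = 0
  Node 4: (V_4 - V_2)/470 = 0
  Node 5: (V_5 - V_1)/7.5 + (V_5 - 10)/13000 + (V_5 - V_6)/6800 = 0
  Node 6: (V_6 - V_2)/2400 + (V_6 - V_1)/620 + (V_6 - V_5)/6800 = 0
Collecting terms (coefficients in siemens):
  0.1367·V_1 - 0.00122·V_3 - 0.1333·V_5 - 0.001613·V_6 = 0.005
  0.003453·V_2 - 0.002128·V_4 - 0.0004167·V_6 = 0
  0.00122·V_3 - 0.00122·V_1 = 0
  0.002128·V_4 - 0.002128·V_2 = 0
  0.1336·V_5 - 0.1333·V_1 - 0.0001471·V_6 = 0.0007692
  0.002177·V_6 - 0.001613·V_1 - 0.0004167·V_2 - 0.0001471·V_5 = 0
Solving these 6 simultaneous equations (Gaussian elimination) gives:
  V_1 = 6.863 V, V_2 = 1.856 V, V_3 = 6.863 V, V_4 = 1.856 V
  V_5 = 6.864 V, V_6 = 5.905 V
I_R4 = (V_2 - V_6)/R4 = (1.856 - 5.905)/2400 = -0.001687 A
|I_R4| = 0.001687 A

Final answer: |I_R4| = 0.001687 A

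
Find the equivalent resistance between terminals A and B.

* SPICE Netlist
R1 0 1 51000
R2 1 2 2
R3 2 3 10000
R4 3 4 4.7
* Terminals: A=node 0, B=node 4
Reduce the network between node 0 (A) and node 4 (B) by series/parallel combination:
  Rs1 = R1 + R2 (series, joined only at node 1) = 51000 + 2 = 51000 Ω
  Rs2 = R3 + Rs1 (series, joined only at node 2) = 10000 + 51000 = 61000 Ω
  Rs3 = R4 + Rs2 (series, joined only at node 3) = 4.7 + 61000 = 61010 Ω
R_eq = 61.01 kΩ

Final answer: 61.01 kΩ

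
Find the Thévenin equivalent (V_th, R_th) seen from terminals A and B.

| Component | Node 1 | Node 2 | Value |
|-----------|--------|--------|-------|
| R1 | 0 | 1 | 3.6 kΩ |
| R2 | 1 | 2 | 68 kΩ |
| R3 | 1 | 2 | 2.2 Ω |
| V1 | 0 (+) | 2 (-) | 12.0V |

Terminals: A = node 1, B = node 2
Step 1 — V_th is the open-circuit voltage V_A - V_B (nothing connected across the terminals).
Nodal analysis, taking node 2 as the 0 V reference.
Source V1 fixes V_0 = 12 V.
KCL at each unknown node (sum of currents leaving = 0; resistances in Ω):
  Node 1: (V_1 - 12)/3600 + (V_1 - 0)/68000 + (V_1 - 0)/2.2 = 0
Collecting terms: 0.4548 × V_1 = 0.003333  =>  V_1 = 0.007329 V
V_th = V_1 - V_2 = 0.007329 - 0 = 0.007329 V
Step 2 — R_th: zero the source — replace V1 by a short circuit (node 2 merges into node 0) — and find the resistance seen between A (node 1) and B (node 0).
Reduce the network between node 1 (A) and node 0 (B) by series/parallel combination:
  Rp1 = R1 ‖ R2 ‖ R3 (parallel, all between nodes 0 and 1) = 1/(1/3600 + 1/68000 + 1/2.2) = 2.199 Ω
R_th = 2.199 Ω

Final answer: V_th = 0.007329 V, R_th = 2.199 Ω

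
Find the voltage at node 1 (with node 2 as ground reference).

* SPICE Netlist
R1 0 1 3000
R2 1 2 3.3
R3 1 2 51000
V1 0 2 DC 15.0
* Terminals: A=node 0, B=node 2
Nodal analysis, taking node 2 as the 0 V reference.
Source V1 fixes V_0 = 15 V.
KCL at each unknown node (sum of currents leaving = 0; resistances in Ω):
  Node 1: (V_1 - 15)/3000 + (V_1 - 0)/3.3 + (V_1 - 0)/51000 = 0
Collecting terms: 0.3034 × V_1 = 0.005  =>  V_1 = 0.01648 V
The requested potential is V_1 = 0.01648 V.

Final answer: V_1 = 0.01648 V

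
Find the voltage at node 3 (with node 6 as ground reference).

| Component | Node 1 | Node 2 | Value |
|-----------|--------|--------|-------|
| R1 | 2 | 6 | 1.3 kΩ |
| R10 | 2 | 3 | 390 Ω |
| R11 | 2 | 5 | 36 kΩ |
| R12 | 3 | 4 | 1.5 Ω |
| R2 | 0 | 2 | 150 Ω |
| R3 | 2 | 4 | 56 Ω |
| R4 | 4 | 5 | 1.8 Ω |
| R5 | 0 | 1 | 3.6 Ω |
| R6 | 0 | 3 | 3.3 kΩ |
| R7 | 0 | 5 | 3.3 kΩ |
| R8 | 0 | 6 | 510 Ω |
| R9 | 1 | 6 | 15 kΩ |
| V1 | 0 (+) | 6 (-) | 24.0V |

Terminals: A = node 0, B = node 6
Nodal analysis, taking node 6 as the 0 V reference.
Source V1 fixes V_0 = 24 V.
KCL at each unknown node (sum of currents leaving = 0; resistances in Ω):
  Node 1: (V_1 - 24)/3.6 + (V_1 - 0)/15000 = 0
  Node 2: (V_2 - 0)/1300 + (V_2 - 24)/150 + (V_2 - V_4)/56 + (V_2 - V_3)/390 + (V_2 - V_5)/36000 = 0
  Node 3: (V_3 - 24)/3300 + (V_3 - V_2)/390 + (V_3 - V_4)/1.5 = 0
  Node 4: (V_4 - V_2)/56 + (V_4 - V_5)/1.8 + (V_4 - V_3)/1.5 = 0
  Node 5: (V_5 - V_4)/1.8 + (V_5 - 24)/3300 + (V_5 - V_2)/36000 = 0
Collecting terms (coefficients in siemens):
  0.2778·V_1 = 6.667
  0.02788·V_2 - 0.002564·V_3 - 0.01786·V_4 - 0.00002778·V_5 = 0.16
  0.6695·V_3 - 0.002564·V_2 - 0.6667·V_4 = 0.007273
  1.24·V_4 - 0.01786·V_2 - 0.6667·V_3 - 0.5556·V_5 = 0
  0.5559·V_5 - 0.00002778·V_2 - 0.5556·V_4 = 0.007273
Solving these 5 simultaneous equations (Gaussian elimination) gives:
  V_1 = 23.99 V, V_2 = 21.7 V, V_3 = 21.77 V, V_4 = 21.77 V
  V_5 = 21.77 V
The requested potential is V_3 = 21.77 V.

Final answer: V_3 = 21.77 V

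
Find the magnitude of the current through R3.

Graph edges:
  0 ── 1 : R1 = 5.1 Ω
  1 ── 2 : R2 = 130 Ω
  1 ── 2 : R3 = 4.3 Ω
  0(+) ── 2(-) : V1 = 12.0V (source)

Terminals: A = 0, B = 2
Nodal analysis, taking node 2 as the 0 V reference.
Source V1 fixes V_0 = 12 V.
KCL at each unknown node (sum of currents leaving = 0; resistances in Ω):
  Node 1: (V_1 - 12)/5.1 + (V_1 - 0)/130 + (V_1 - 0)/4.3 = 0
Collecting terms: 0.4363 × V_1 = 2.353  =>  V_1 = 5.393 V
I_R3 = (V_1 - V_2)/R3 = (5.393 - 0)/4.3 = 1.254 A
|I_R3| = 1.254 A

Final answer: |I_R3| = 1.254 A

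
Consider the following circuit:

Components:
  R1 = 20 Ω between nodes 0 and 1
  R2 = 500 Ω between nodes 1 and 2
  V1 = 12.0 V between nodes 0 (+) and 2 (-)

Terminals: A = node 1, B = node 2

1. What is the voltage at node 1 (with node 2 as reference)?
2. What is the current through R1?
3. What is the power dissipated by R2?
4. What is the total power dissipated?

Nodal analysis, taking node 2 as the 0 V reference.
Source V1 fixes V_0 = 12 V.
KCL at each unknown node (sum of currents leaving = 0; resistances in Ω):
  Node 1: (V_1 - 12)/20 + (V_1 - 0)/500 = 0
Collecting terms: 0.052 × V_1 = 0.6  =>  V_1 = 11.54 V
Part 1:
  Read off the nodal solution: V_1 = 11.54 V
Part 2:
  I_R1 = (V_0 - V_1)/R1 = (12 - 11.54)/20 = 0.02308 A
  Magnitude: I_R1 = 0.02308 A
Part 3:
  I_R2 = (V_1 - V_2)/R2 = (11.54 - 0)/500 = 0.02308 A
  P_R2 = I_R2² × R2 = (0.02308)² × 500 = 0.2663 W
Part 4:
  Power in each resistor, P = (ΔV)²/R:
    P_R1 = (12 - 11.54)²/20 = 0.01065 W
    P_R2 = (11.54 - 0)²/500 = 0.2663 W
  P_total = P_R1 + P_R2 = 0.2769 W

Final answers:
1. V_1 = 11.54 V
2. I_R1 = 0.02308 A
3. P_R2 = 0.2663 W
4. P_total = 0.2769 W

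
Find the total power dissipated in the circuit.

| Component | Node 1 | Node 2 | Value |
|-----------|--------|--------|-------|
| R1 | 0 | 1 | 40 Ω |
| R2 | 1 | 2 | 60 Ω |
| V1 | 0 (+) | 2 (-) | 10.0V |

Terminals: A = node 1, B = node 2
Nodal analysis, taking node 2 as the 0 V reference.
Source V1 fixes V_0 = 10 V.
KCL at each unknown node (sum of currents leaving = 0; resistances in Ω):
  Node 1: (V_1 - 10)/40 + (V_1 - 0)/60 = 0
Collecting terms: 0.04167 × V_1 = 0.25  =>  V_1 = 6 V
Power in each resistor, P = (ΔV)²/R:
  P_R1 = (10 - 6)²/40 = 0.4 W
  P_R2 = (6 - 0)²/60 = 0.6 W
P_total = P_R1 + P_R2 = 1 W

Final answer: 1 W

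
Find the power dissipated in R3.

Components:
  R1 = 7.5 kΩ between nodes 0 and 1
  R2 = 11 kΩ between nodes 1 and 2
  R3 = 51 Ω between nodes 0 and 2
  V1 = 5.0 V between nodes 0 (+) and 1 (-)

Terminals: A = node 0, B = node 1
Nodal analysis, taking node 1 as the 0 V reference.
Source V1 fixes V_0 = 5 V.
KCL at each unknown node (sum of currents leaving = 0; resistances in Ω):
  Node 2: (V_2 - 0)/11000 + (V_2 - 5)/51 = 0
Collecting terms: 0.0197 × V_2 = 0.09804  =>  V_2 = 4.977 V
I_R3 = (V_0 - V_2)/R3 = (5 - 4.977)/51 = 0.0004524 A
P_R3 = I_R3² × R3 = (0.0004524)² × 51 = 0.00001044 W

Final answer: 1.044e-05 W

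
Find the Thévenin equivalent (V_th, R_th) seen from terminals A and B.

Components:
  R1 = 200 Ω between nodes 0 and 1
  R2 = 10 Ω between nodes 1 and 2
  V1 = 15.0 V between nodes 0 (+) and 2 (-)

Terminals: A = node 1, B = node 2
Step 1 — V_th is the open-circuit voltage V_A - V_B (nothing connected across the terminals).
Nodal analysis, taking node 2 as the 0 V reference.
Source V1 fixes V_0 = 15 V.
KCL at each unknown node (sum of currents leaving = 0; resistances in Ω):
  Node 1: (V_1 - 15)/200 + (V_1 - 0)/10 = 0
Collecting terms: 0.105 × V_1 = 0.075  =>  V_1 = 0.7143 V
V_th = V_1 - V_2 = 0.7143 - 0 = 0.7143 V
Step 2 — R_th: zero the source — replace V1 by a short circuit (node 2 merges into node 0) — and find the resistance seen between A (node 1) and B (node 0).
Reduce the network between node 1 (A) and node 0 (B) by series/parallel combination:
  Rp1 = R1 ‖ R2 (parallel, both between nodes 0 and 1) = 1/(1/200 + 1/10) = 9.524 Ω
R_th = 9.524 Ω

Final answer: V_th = 0.7143 V, R_th = 9.524 Ω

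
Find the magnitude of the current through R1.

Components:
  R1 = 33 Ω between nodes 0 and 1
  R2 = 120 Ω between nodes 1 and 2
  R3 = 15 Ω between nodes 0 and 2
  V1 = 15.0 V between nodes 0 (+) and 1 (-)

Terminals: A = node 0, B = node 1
Nodal analysis, taking node 1 as the 0 V reference.
Source V1 fixes V_0 = 15 V.
KCL at each unknown node (sum of currents leaving = 0; resistances in Ω):
  Node 2: (V_2 - 0)/120 + (V_2 - 15)/15 = 0
Collecting terms: 0.075 × V_2 = 1  =>  V_2 = 13.33 V
I_R1 = (V_0 - V_1)/R1 = (15 - 0)/33 = 0.4545 A
|I_R1| = 0.4545 A

Final answer: |I_R1| = 0.4545 A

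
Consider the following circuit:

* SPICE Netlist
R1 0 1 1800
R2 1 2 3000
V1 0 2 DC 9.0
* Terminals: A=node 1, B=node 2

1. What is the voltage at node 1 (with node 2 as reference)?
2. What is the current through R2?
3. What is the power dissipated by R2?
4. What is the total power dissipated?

Nodal analysis, taking node 2 as the 0 V reference.
Source V1 fixes V_0 = 9 V.
KCL at each unknown node (sum of currents leaving = 0; resistances in Ω):
  Node 1: (V_1 - 9)/1800 + (V_1 - 0)/3000 = 0
Collecting terms: 0.0008889 × V_1 = 0.005  =>  V_1 = 5.625 V
Part 1:
  Read off the nodal solution: V_1 = 5.625 V
Part 2:
  I_R2 = (V_1 - V_2)/R2 = (5.625 - 0)/3000 = 0.001875 A
  Magnitude: I_R2 = 0.001875 A
Part 3:
  I_R2 = (V_1 - V_2)/R2 = (5.625 - 0)/3000 = 0.001875 A
  P_R2 = I_R2² × R2 = (0.001875)² × 3000 = 0.01055 W
Part 4:
  Power in each resistor, P = (ΔV)²/R:
    P_R1 = (9 - 5.625)²/1800 = 0.006328 W
    P_R2 = (5.625 - 0)²/3000 = 0.01055 W
  P_total = P_R1 + P_R2 = 0.01688 W

Final answers:
1. V_1 = 5.625 V
2. I_R2 = 0.001875 A
3. P_R2 = 0.01055 W
4. P_total = 0.01688 W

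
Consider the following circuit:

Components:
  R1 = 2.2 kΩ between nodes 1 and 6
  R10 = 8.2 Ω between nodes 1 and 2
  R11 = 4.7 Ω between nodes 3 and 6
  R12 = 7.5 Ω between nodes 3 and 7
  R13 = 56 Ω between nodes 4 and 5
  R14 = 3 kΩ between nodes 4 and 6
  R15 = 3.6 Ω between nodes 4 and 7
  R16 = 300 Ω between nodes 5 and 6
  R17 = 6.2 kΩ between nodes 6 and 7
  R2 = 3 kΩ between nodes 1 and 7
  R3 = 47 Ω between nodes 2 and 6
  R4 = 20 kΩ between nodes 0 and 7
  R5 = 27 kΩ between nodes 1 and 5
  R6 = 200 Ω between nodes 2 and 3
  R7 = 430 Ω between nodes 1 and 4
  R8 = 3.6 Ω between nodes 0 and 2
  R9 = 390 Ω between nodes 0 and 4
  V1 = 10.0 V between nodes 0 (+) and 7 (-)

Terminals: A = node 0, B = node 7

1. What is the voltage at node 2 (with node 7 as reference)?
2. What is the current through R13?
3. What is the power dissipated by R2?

Nodal analysis, taking node 7 as the 0 V reference.
Source V1 fixes V_0 = 10 V.
KCL at each unknown node (sum of currents leaving = 0; resistances in Ω):
  Node 1: (V_1 - V_6)/2200 + (V_1 - 0)/3000 + (V_1 - V_5)/27000 + (V_1 - V_4)/430 + (V_1 - V_2)/8.2 = 0
  Node 2: (V_2 - V_6)/47 + (V_2 - V_3)/200 + (V_2 - 10)/3.6 + (V_2 - V_1)/8.2 = 0
  Node 3: (V_3 - V_2)/200 + (V_3 - V_6)/4.7 + (V_3 - 0)/7.5 = 0
  Node 4: (V_4 - V_1)/430 + (V_4 - 10)/390 + (V_4 - V_5)/56 + (V_4 - V_6)/3000 + (V_4 - 0)/3.6 = 0
  Node 5: (V_5 - V_1)/27000 + (V_5 - V_4)/56 + (V_5 - V_6)/300 = 0
  Node 6: (V_6 - V_1)/2200 + (V_6 - V_2)/47 + (V_6 - V_3)/4.7 + (V_6 - V_4)/3000 + (V_6 - V_5)/300 + (V_6 - 0)/6200 = 0
Collecting terms (coefficients in siemens):
  0.1251·V_1 - 0.122·V_2 - 0.002326·V_4 - 0.00003704·V_5 - 0.0004545·V_6 = 0
  0.426·V_2 - 0.122·V_1 - 0.005·V_3 - 0.02128·V_6 = 2.778
  0.3511·V_3 - 0.005·V_2 - 0.2128·V_6 = 0
  0.3009·V_4 - 0.002326·V_1 - 0.01786·V_5 - 0.0003333·V_6 = 0.02564
  0.02123·V_5 - 0.00003704·V_1 - 0.01786·V_4 - 0.003333·V_6 = 0
  0.2383·V_6 - 0.0004545·V_1 - 0.02128·V_2 - 0.2128·V_3 - 0.0003333·V_4 - 0.003333·V_5 = 0
Solving these 6 simultaneous equations (Gaussian elimination) gives:
  V_1 = 8.996 V, V_2 = 9.217 V, V_3 = 1.405 V, V_4 = 0.1869 V
  V_5 = 0.5029 V, V_6 = 2.101 V
Part 1:
  Read off the nodal solution: V_2 = 9.217 V
Part 2:
  I_R13 = (V_4 - V_5)/R13 = (0.1869 - 0.5029)/56 = -0.005643 A
  Magnitude: I_R13 = 0.005643 A
Part 3:
  I_R2 = (V_1 - V_7)/R2 = (8.996 - 0)/3000 = 0.002999 A
  P_R2 = I_R2² × R2 = (0.002999)² × 3000 = 0.02698 W

Final answers:
1. V_2 = 9.217 V
2. I_R13 = 0.005643 A
3. P_R2 = 0.02698 W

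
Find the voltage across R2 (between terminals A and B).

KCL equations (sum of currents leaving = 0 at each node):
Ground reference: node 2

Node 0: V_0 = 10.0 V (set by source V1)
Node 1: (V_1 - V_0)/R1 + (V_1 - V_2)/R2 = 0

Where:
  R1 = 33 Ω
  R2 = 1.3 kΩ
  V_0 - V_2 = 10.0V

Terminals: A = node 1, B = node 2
R1 and R2 are in series across V1 (node 0 → node 1 → node 2), and the output A–B is taken across R2, so this is a voltage divider.
Series current: I = V1/(R1 + R2) = 10/(33 + 1300) = 10/1333 = 0.007502 A
V_R2 = I × R2 = V1 × R2/(R1 + R2) = 10 × 1300/1333 = 9.752 V

Final answer: 9.752 V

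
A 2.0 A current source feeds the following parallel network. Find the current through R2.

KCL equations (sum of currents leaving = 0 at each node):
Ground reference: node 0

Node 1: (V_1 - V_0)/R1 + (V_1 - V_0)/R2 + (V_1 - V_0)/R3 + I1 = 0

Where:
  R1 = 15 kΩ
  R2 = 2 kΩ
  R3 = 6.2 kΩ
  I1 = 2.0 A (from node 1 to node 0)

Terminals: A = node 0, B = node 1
All resistors sit directly between nodes 0 and 1, so they are in parallel and share one voltage V; the full source current 2 A splits among them.
1/R_par = 1/15000 + 1/2000 + 1/6200 = 0.000728 S  =>  R_par = 1374 Ω
V = I × R_par = 2 × 1374 = 2747 V
I_R2 = V/R2 = 2747/2000 = 1.374 A

Final answer: 1.374 A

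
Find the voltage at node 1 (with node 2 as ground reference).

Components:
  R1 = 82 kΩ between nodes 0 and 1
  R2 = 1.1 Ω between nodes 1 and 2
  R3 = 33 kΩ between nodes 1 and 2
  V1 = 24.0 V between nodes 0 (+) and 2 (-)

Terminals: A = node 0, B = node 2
Nodal analysis, taking node 2 as the 0 V reference.
Source V1 fixes V_0 = 24 V.
KCL at each unknown node (sum of currents leaving = 0; resistances in Ω):
  Node 1: (V_1 - 24)/82000 + (V_1 - 0)/1.1 + (V_1 - 0)/33000 = 0
Collecting terms: 0.9091 × V_1 = 0.0002927  =>  V_1 = 0.0003219 V
The requested potential is V_1 = 0.0003219 V.

Final answer: V_1 = 0.0003219 V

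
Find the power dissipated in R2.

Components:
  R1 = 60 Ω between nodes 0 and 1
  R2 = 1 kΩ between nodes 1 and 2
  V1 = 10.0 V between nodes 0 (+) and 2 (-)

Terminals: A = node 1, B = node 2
Nodal analysis, taking node 2 as the 0 V reference.
Source V1 fixes V_0 = 10 V.
KCL at each unknown node (sum of currents leaving = 0; resistances in Ω):
  Node 1: (V_1 - 10)/60 + (V_1 - 0)/1000 = 0
Collecting terms: 0.01767 × V_1 = 0.1667  =>  V_1 = 9.434 V
I_R2 = (V_1 - V_2)/R2 = (9.434 - 0)/1000 = 0.009434 A
P_R2 = I_R2² × R2 = (0.009434)² × 1000 = 0.089 W

Final answer: 0.089 W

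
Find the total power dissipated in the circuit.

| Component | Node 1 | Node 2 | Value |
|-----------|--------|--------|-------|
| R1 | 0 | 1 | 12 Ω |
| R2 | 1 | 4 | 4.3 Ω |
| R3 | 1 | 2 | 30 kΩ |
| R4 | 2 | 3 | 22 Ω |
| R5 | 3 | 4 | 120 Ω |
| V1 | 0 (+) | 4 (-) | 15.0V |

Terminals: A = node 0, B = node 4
Nodal analysis, taking node 4 as the 0 V reference.
Source V1 fixes V_0 = 15 V.
KCL at each unknown node (sum of currents leaving = 0; resistances in Ω):
  Node 1: (V_1 - 15)/12 + (V_1 - 0)/4.3 + (V_1 - V_2)/30000 = 0
  Node 2: (V_2 - V_1)/30000 + (V_2 - V_3)/22 = 0
  Node 3: (V_3 - V_2)/22 + (V_3 - 0)/120 = 0
Collecting terms (coefficients in siemens):
  0.3159·V_1 - 0.00003333·V_2 = 1.25
  0.04549·V_2 - 0.00003333·V_1 - 0.04545·V_3 = 0
  0.05379·V_3 - 0.04545·V_2 = 0
Solving these 3 simultaneous equations (Gaussian elimination) gives:
  V_1 = 3.957 V, V_2 = 0.01864 V, V_3 = 0.01575 V
Power in each resistor, P = (ΔV)²/R:
  P_R1 = (15 - 3.957)²/12 = 10.16 W
  P_R2 = (3.957 - 0)²/4.3 = 3.641 W
  P_R3 = (3.957 - 0.01864)²/30000 = 0.0005169 W
  P_R4 = (0.01864 - 0.01575)²/22 = 0.0000003791 W
  P_R5 = (0.01575 - 0)²/120 = 0.000002068 W
P_total = P_R1 + P_R2 + P_R3 + P_R4 + P_R5 = 13.8 W

Final answer: 13.8 W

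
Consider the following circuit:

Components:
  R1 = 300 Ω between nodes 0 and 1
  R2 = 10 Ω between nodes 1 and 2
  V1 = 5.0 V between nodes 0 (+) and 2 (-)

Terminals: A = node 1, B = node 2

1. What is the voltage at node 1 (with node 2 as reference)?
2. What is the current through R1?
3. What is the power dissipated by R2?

Nodal analysis, taking node 2 as the 0 V reference.
Source V1 fixes V_0 = 5 V.
KCL at each unknown node (sum of currents leaving = 0; resistances in Ω):
  Node 1: (V_1 - 5)/300 + (V_1 - 0)/10 = 0
Collecting terms: 0.1033 × V_1 = 0.01667  =>  V_1 = 0.1613 V
Part 1:
  Read off the nodal solution: V_1 = 0.1613 V
Part 2:
  I_R1 = (V_0 - V_1)/R1 = (5 - 0.1613)/300 = 0.01613 A
  Magnitude: I_R1 = 0.01613 A
Part 3:
  I_R2 = (V_1 - V_2)/R2 = (0.1613 - 0)/10 = 0.01613 A
  P_R2 = I_R2² × R2 = (0.01613)² × 10 = 0.002601 W

Final answers:
1. V_1 = 0.1613 V
2. I_R1 = 0.01613 A
3. P_R2 = 0.002601 W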